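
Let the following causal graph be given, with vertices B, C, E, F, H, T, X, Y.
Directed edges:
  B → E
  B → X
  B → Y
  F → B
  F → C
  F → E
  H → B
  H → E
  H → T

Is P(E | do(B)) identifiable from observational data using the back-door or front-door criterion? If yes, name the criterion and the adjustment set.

desc(B)\{B}={E,X,Y}; candidates ⊆ {C,F,H,T}.
size 0: {}; under {} B still reaches {C,E,F,H,T} ∋ E.
size 1: {C}, {F}, {H} …(+1); under {C} B still reaches {E,F,H,T} ∋ E.
{F,H}: B⊥E given {F,H} in G with B→· removed — back-door holds.
P(E|do(B)) = Σ_{F,H} P(E|B,F,H)·P(F,H).

P(E|do(B)): backdoor, adjust for {F, H}.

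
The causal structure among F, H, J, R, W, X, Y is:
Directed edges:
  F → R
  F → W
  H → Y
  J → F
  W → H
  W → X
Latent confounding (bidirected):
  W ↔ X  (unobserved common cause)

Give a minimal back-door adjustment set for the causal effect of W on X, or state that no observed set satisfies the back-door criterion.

desc(W)\{W}={H,X,Y}; candidates ⊆ {F,J,R}.
W↔X: latent back-door arc(s) into W.
size 0: {}; under {} W still reaches {F,J,R,X} ∋ X.
size 1: {F}, {J}, {R}; under {F} W still reaches {X} ∋ X.
size 2: {F,J}, {F,R}, {J,R}; under {F,J} W still reaches {X} ∋ X.
W↔X cannot be blocked by any observed set — no back-door set.

W→X: no observed back-door set.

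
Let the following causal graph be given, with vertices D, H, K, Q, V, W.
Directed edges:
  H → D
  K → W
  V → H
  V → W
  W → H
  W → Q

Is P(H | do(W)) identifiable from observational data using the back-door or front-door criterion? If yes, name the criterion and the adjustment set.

P(H|do(W)): backdoor, adjust for {V}.

desc(W)\{W}={D,H,Q}; candidates ⊆ {K,V}.
size 0: {}; under {} W still reaches {D,H,K,V} ∋ H.
{V}: W⊥H given {V} in G with W→· removed — back-door holds.
P(H|do(W)) = Σ_{V} P(H|W,V)·P(V).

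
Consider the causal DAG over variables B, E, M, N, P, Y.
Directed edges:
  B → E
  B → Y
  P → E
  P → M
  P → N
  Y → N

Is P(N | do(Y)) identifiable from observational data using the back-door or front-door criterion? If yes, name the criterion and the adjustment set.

P(N|do(Y)): backdoor, adjust for ∅.

desc(Y)\{Y}={N}; candidates ⊆ {B,E,M,P}.
∅: Y⊥N given ∅ in G with Y→· removed — back-door holds.
P(N|do(Y)) = P(N|Y) — no adjustment needed.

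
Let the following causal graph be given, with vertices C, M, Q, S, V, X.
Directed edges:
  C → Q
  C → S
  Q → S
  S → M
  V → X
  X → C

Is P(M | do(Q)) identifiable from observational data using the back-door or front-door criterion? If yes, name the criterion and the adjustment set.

desc(Q)\{Q}={M,S}; candidates ⊆ {C,V,X}.
size 0: {}; under {} Q still reaches {C,M,S,V,X} ∋ M.
{C}: Q⊥M given {C} in G with Q→· removed — back-door holds.
P(M|do(Q)) = Σ_{C} P(M|Q,C)·P(C).

P(M|do(Q)): backdoor, adjust for {C}.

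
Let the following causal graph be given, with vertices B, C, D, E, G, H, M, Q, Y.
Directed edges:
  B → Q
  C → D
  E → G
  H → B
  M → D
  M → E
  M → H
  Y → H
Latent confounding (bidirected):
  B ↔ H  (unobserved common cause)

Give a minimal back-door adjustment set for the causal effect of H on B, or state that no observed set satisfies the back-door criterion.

H→B: no observed back-door set.

desc(H)\{H}={B,Q}; candidates ⊆ {C,D,E,G,M,Y}.
H↔B: latent back-door arc(s) into H.
size 0: {}; under {} H still reaches {B,D,E,G,M,Q,Y} ∋ B.
size 1: {C}, {D}, {E} …(+3); under {C} H still reaches {B,D,E,G,M,Q,Y} ∋ B.
size 2: {C,D}, {C,E}, {C,G} …(+12); under {C,D} H still reaches {B,E,G,M,Q,Y} ∋ B.
H↔B cannot be blocked by any observed set — no back-door set.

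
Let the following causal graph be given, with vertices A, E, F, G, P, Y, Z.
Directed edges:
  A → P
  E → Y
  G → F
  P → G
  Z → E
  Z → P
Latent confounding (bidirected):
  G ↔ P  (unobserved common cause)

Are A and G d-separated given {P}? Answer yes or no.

No — A and G are d-connected given {P}.

Bayes-Ball from A | {P} reaches {E,F,G,Y,Z}.
G ∈ reach(A|{P}) ⇒ A ⊥̸ G | {P}.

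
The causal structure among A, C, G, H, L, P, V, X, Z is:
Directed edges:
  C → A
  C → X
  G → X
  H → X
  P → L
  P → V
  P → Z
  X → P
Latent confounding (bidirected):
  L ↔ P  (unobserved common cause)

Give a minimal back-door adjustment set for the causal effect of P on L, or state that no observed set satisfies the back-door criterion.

desc(P)\{P}={L,V,Z}; candidates ⊆ {A,C,G,H,X}.
P↔L: latent back-door arc(s) into P.
size 0: {}; under {} P still reaches {A,C,G,H,L,X} ∋ L.
size 1: {A}, {C}, {G} …(+2); under {A} P still reaches {C,G,H,L,X} ∋ L.
size 2: {A,C}, {A,G}, {A,H} …(+7); under {A,C} P still reaches {G,H,L,X} ∋ L.
P↔L cannot be blocked by any observed set — no back-door set.

P→L: no observed back-door set.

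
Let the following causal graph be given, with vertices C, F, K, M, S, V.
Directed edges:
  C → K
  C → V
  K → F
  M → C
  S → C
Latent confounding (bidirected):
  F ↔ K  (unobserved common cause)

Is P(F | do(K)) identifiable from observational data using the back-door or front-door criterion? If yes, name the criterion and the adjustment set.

P(F|do(K)): not identifiable (no BD/FD set).

desc(K)\{K}={F}; candidates ⊆ {C,M,S,V}.
K↔F: latent back-door arc(s) into K.
size 0: {}; under {} K still reaches {C,F,M,S,V} ∋ F.
size 1: {C}, {M}, {S} …(+1); under {C} K still reaches {F} ∋ F.
size 2: {C,M}, {C,S}, {C,V} …(+3); under {C,M} K still reaches {F} ∋ F.
K↔F cannot be blocked by any observed set — no back-door set.
No mediator lies on a directed K→…→F path.
Neither criterion identifies P(F|do(K)) in this graph.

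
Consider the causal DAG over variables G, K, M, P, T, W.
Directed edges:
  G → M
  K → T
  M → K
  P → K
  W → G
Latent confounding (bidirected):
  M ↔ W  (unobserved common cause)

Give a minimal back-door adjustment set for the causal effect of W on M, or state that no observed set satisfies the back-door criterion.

desc(W)\{W}={G,K,M,T}; candidates ⊆ {P}.
W↔M: latent back-door arc(s) into W.
size 0: {}; under {} W still reaches {K,M,T} ∋ M.
size 1: {P}; under {P} W still reaches {K,M,T} ∋ M.
W↔M cannot be blocked by any observed set — no back-door set.

W→M: no observed back-door set.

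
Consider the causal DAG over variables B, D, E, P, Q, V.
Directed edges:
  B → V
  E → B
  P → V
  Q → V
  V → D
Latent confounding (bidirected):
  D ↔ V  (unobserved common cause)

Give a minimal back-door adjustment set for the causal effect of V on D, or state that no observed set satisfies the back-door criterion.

desc(V)\{V}={D}; candidates ⊆ {B,E,P,Q}.
V↔D: latent back-door arc(s) into V.
size 0: {}; under {} V still reaches {B,D,E,P,Q} ∋ D.
size 1: {B}, {E}, {P} …(+1); under {B} V still reaches {D,P,Q} ∋ D.
size 2: {B,E}, {B,P}, {B,Q} …(+3); under {B,E} V still reaches {D,P,Q} ∋ D.
V↔D cannot be blocked by any observed set — no back-door set.

V→D: no observed back-door set.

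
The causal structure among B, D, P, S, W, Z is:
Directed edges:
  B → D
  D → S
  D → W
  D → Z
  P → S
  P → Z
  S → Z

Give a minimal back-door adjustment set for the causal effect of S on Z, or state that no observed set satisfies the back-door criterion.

S→Z: minimal back-door set {D, P}.

desc(S)\{S}={Z}; candidates ⊆ {B,D,P,W}.
size 0: {}; under {} S still reaches {B,D,P,W,Z} ∋ Z.
size 1: {B}, {D}, {P} …(+1); under {B} S still reaches {D,P,W,Z} ∋ Z.
{D,P}: S⊥Z given {D,P} in G with S→· removed — back-door holds.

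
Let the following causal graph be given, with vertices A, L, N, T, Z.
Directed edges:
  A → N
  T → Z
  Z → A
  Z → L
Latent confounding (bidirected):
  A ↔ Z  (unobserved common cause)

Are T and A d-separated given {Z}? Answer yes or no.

Bayes-Ball from T | {Z} reaches {A,N}.
A ∈ reach(T|{Z}) ⇒ T ⊥̸ A | {Z}.

No — T and A are d-connected given {Z}.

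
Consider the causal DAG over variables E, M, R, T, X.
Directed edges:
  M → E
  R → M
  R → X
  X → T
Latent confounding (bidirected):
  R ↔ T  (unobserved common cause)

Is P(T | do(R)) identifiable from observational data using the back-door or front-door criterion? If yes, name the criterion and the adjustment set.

P(T|do(R)): frontdoor, adjust for {X}.

desc(R)\{R}={E,M,T,X}; candidates ⊆ {—}.
R↔T: latent back-door arc(s) into R.
size 0: {}; under {} R still reaches {T} ∋ T.
R↔T cannot be blocked by any observed set — no back-door set.
{X}: (i) intercepts every directed R→T path; (ii) no back-door R→{X}; (iii) {R} blocks every back-door {X}→T. Front-door holds.
P(T|do(R)) = Σ_{X} P(X|R) Σ_{R'} P(T|X,R')P(R').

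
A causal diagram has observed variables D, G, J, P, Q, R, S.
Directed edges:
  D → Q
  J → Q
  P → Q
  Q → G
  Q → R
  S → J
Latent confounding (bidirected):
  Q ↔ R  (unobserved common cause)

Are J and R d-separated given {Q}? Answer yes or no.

No — J and R are d-connected given {Q}.

Bayes-Ball from J | {Q} reaches {D,P,R,S}.
R ∈ reach(J|{Q}) ⇒ J ⊥̸ R | {Q}.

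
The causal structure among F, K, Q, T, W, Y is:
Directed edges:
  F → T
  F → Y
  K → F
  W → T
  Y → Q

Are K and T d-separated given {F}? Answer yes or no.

Bayes-Ball from K | {F} reaches ∅.
T ∉ reach(K|{F}) ⇒ K ⊥ T | {F}.

Yes — K ⊥ T | {F}.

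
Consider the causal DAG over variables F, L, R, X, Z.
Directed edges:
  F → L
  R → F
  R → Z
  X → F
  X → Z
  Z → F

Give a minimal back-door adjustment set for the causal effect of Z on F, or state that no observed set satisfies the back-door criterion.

Z→F: minimal back-door set {R, X}.

desc(Z)\{Z}={F,L}; candidates ⊆ {R,X}.
size 0: {}; under {} Z still reaches {F,L,R,X} ∋ F.
size 1: {R}, {X}; under {R} Z still reaches {F,L,X} ∋ F.
{R,X}: Z⊥F given {R,X} in G with Z→· removed — back-door holds.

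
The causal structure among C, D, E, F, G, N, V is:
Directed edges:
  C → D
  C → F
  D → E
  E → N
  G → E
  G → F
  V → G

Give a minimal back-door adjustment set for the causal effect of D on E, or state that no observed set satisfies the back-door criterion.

desc(D)\{D}={E,N}; candidates ⊆ {C,F,G,V}.
∅: D⊥E given ∅ in G with D→· removed — back-door holds.

D→E: minimal back-door set ∅.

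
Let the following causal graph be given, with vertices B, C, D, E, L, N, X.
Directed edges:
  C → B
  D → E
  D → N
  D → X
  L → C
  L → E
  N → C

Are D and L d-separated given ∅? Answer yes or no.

Bayes-Ball from D | ∅ reaches {B,C,E,N,X}.
L ∉ reach(D|∅) ⇒ D ⊥ L | ∅.

Yes — D ⊥ L | ∅.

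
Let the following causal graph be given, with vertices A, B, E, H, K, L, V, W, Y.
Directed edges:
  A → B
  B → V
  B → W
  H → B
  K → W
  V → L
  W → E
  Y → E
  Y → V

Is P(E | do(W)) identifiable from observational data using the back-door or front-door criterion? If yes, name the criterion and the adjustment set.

desc(W)\{W}={E}; candidates ⊆ {A,B,H,K,L,V,Y}.
∅: W⊥E given ∅ in G with W→· removed — back-door holds.
P(E|do(W)) = P(E|W) — no adjustment needed.

P(E|do(W)): backdoor, adjust for ∅.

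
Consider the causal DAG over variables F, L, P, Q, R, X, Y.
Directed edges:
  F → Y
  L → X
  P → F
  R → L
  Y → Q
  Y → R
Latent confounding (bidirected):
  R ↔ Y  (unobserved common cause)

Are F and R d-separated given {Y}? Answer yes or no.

Bayes-Ball from F | {Y} reaches {L,P,R,X}.
R ∈ reach(F|{Y}) ⇒ F ⊥̸ R | {Y}.

No — F and R are d-connected given {Y}.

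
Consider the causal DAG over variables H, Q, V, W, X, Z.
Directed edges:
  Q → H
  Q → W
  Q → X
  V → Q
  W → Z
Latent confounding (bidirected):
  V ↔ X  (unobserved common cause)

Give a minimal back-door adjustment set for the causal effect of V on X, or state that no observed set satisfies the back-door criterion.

desc(V)\{V}={H,Q,W,X,Z}; candidates ⊆ {—}.
V↔X: latent back-door arc(s) into V.
size 0: {}; under {} V still reaches {X} ∋ X.
V↔X cannot be blocked by any observed set — no back-door set.

V→X: no observed back-door set.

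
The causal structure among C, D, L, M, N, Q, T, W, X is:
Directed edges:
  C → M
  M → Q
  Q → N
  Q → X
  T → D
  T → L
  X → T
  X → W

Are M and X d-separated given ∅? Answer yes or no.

Bayes-Ball from M | ∅ reaches {C,D,L,N,Q,T,W,X}.
X ∈ reach(M|∅) ⇒ M ⊥̸ X | ∅.

No — M and X are d-connected given ∅.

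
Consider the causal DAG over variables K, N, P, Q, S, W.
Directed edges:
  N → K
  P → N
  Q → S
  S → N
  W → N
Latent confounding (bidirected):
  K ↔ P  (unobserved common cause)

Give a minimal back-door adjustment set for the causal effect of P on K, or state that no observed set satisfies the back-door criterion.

P→K: no observed back-door set.

desc(P)\{P}={K,N}; candidates ⊆ {Q,S,W}.
P↔K: latent back-door arc(s) into P.
size 0: {}; under {} P still reaches {K} ∋ K.
size 1: {Q}, {S}, {W}; under {Q} P still reaches {K} ∋ K.
size 2: {Q,S}, {Q,W}, {S,W}; under {Q,S} P still reaches {K} ∋ K.
P↔K cannot be blocked by any observed set — no back-door set.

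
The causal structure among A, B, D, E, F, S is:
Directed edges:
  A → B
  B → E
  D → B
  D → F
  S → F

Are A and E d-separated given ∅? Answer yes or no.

No — A and E are d-connected given ∅.

Bayes-Ball from A | ∅ reaches {B,E}.
E ∈ reach(A|∅) ⇒ A ⊥̸ E | ∅.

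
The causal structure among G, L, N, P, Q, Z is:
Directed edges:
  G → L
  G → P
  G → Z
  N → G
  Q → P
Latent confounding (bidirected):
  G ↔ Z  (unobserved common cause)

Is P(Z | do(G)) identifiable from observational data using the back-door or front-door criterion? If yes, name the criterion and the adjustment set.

desc(G)\{G}={L,P,Z}; candidates ⊆ {N,Q}.
G↔Z: latent back-door arc(s) into G.
size 0: {}; under {} G still reaches {N,Z} ∋ Z.
size 1: {N}, {Q}; under {N} G still reaches {Z} ∋ Z.
size 2: {N,Q}; under {N,Q} G still reaches {Z} ∋ Z.
G↔Z cannot be blocked by any observed set — no back-door set.
No mediator lies on a directed G→…→Z path.
Neither criterion identifies P(Z|do(G)) in this graph.

P(Z|do(G)): not identifiable (no BD/FD set).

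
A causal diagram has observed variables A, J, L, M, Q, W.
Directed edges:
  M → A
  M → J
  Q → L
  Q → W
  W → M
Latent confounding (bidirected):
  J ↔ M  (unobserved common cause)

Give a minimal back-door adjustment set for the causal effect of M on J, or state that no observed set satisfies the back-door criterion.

M→J: no observed back-door set.

desc(M)\{M}={A,J}; candidates ⊆ {L,Q,W}.
M↔J: latent back-door arc(s) into M.
size 0: {}; under {} M still reaches {J,L,Q,W} ∋ J.
size 1: {L}, {Q}, {W}; under {L} M still reaches {J,Q,W} ∋ J.
size 2: {L,Q}, {L,W}, {Q,W}; under {L,Q} M still reaches {J,W} ∋ J.
M↔J cannot be blocked by any observed set — no back-door set.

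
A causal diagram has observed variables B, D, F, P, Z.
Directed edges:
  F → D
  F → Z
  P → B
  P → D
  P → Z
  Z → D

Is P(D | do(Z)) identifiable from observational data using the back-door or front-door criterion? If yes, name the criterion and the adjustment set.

P(D|do(Z)): backdoor, adjust for {F, P}.

desc(Z)\{Z}={D}; candidates ⊆ {B,F,P}.
size 0: {}; under {} Z still reaches {B,D,F,P} ∋ D.
size 1: {B}, {F}, {P}; under {B} Z still reaches {D,F,P} ∋ D.
{F,P}: Z⊥D given {F,P} in G with Z→· removed — back-door holds.
P(D|do(Z)) = Σ_{F,P} P(D|Z,F,P)·P(F,P).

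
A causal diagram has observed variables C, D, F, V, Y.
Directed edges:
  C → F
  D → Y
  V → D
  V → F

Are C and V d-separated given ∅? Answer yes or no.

Bayes-Ball from C | ∅ reaches {F}.
V ∉ reach(C|∅) ⇒ C ⊥ V | ∅.

Yes — C ⊥ V | ∅.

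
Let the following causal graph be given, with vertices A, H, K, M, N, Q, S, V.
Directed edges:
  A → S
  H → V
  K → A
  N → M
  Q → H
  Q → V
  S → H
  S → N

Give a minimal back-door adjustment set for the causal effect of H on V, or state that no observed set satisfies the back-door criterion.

H→V: minimal back-door set {Q}.

desc(H)\{H}={V}; candidates ⊆ {A,K,M,N,Q,S}.
size 0: {}; under {} H still reaches {A,K,M,N,Q,S,V} ∋ V.
{Q}: H⊥V given {Q} in G with H→· removed — back-door holds.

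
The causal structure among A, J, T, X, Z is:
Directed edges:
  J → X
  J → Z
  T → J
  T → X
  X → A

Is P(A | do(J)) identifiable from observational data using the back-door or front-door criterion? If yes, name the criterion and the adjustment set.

P(A|do(J)): backdoor, adjust for {T}.

desc(J)\{J}={A,X,Z}; candidates ⊆ {T}.
size 0: {}; under {} J still reaches {A,T,X} ∋ A.
{T}: J⊥A given {T} in G with J→· removed — back-door holds.
P(A|do(J)) = Σ_{T} P(A|J,T)·P(T).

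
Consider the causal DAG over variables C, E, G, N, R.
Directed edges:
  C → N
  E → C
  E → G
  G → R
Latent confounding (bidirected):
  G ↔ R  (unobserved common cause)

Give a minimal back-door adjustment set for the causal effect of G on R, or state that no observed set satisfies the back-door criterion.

G→R: no observed back-door set.

desc(G)\{G}={R}; candidates ⊆ {C,E,N}.
G↔R: latent back-door arc(s) into G.
size 0: {}; under {} G still reaches {C,E,N,R} ∋ R.
size 1: {C}, {E}, {N}; under {C} G still reaches {E,R} ∋ R.
size 2: {C,E}, {C,N}, {E,N}; under {C,E} G still reaches {R} ∋ R.
G↔R cannot be blocked by any observed set — no back-door set.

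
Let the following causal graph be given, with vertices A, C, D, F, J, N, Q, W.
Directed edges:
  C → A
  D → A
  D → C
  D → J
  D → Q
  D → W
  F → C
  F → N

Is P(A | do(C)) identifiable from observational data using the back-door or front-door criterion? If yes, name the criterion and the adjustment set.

desc(C)\{C}={A}; candidates ⊆ {D,F,J,N,Q,W}.
size 0: {}; under {} C still reaches {A,D,F,J,N,Q,W} ∋ A.
{D}: C⊥A given {D} in G with C→· removed — back-door holds.
P(A|do(C)) = Σ_{D} P(A|C,D)·P(D).

P(A|do(C)): backdoor, adjust for {D}.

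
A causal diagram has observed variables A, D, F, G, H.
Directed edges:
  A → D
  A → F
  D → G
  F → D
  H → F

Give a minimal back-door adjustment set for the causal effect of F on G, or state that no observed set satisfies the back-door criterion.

desc(F)\{F}={D,G}; candidates ⊆ {A,H}.
size 0: {}; under {} F still reaches {A,D,G,H} ∋ G.
{A}: F⊥G given {A} in G with F→· removed — back-door holds.

F→G: minimal back-door set {A}.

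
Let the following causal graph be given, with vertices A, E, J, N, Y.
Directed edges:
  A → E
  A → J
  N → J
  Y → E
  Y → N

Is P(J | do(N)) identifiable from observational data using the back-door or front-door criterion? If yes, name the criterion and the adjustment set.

desc(N)\{N}={J}; candidates ⊆ {A,E,Y}.
∅: N⊥J given ∅ in G with N→· removed — back-door holds.
P(J|do(N)) = P(J|N) — no adjustment needed.

P(J|do(N)): backdoor, adjust for ∅.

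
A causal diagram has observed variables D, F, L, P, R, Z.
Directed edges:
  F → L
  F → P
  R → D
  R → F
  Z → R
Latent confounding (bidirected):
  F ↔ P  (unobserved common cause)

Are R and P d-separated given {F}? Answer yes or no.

No — R and P are d-connected given {F}.

Bayes-Ball from R | {F} reaches {D,P,Z}.
P ∈ reach(R|{F}) ⇒ R ⊥̸ P | {F}.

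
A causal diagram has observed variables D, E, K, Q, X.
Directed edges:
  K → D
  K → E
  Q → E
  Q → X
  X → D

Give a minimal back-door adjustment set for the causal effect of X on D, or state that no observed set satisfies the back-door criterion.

X→D: minimal back-door set ∅.

desc(X)\{X}={D}; candidates ⊆ {E,K,Q}.
∅: X⊥D given ∅ in G with X→· removed — back-door holds.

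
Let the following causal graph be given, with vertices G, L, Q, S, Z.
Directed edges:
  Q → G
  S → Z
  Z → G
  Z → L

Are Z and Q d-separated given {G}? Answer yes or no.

No — Z and Q are d-connected given {G}.

Bayes-Ball from Z | {G} reaches {L,Q,S}.
Q ∈ reach(Z|{G}) ⇒ Z ⊥̸ Q | {G}.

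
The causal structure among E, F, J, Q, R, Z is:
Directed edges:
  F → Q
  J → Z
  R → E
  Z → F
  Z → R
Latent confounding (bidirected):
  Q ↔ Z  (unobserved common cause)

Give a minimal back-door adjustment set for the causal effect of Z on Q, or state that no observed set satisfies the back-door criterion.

desc(Z)\{Z}={E,F,Q,R}; candidates ⊆ {J}.
Z↔Q: latent back-door arc(s) into Z.
size 0: {}; under {} Z still reaches {J,Q} ∋ Q.
size 1: {J}; under {J} Z still reaches {Q} ∋ Q.
Z↔Q cannot be blocked by any observed set — no back-door set.

Z→Q: no observed back-door set.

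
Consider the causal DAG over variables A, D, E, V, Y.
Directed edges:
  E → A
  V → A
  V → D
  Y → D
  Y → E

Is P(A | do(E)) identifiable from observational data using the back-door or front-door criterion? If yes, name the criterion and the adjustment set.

desc(E)\{E}={A}; candidates ⊆ {D,V,Y}.
∅: E⊥A given ∅ in G with E→· removed — back-door holds.
P(A|do(E)) = P(A|E) — no adjustment needed.

P(A|do(E)): backdoor, adjust for ∅.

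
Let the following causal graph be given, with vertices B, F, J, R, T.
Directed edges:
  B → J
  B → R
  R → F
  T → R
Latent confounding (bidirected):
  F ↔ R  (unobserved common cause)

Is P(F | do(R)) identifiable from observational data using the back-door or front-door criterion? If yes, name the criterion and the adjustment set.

P(F|do(R)): not identifiable (no BD/FD set).

desc(R)\{R}={F}; candidates ⊆ {B,J,T}.
R↔F: latent back-door arc(s) into R.
size 0: {}; under {} R still reaches {B,F,J,T} ∋ F.
size 1: {B}, {J}, {T}; under {B} R still reaches {F,T} ∋ F.
size 2: {B,J}, {B,T}, {J,T}; under {B,J} R still reaches {F,T} ∋ F.
R↔F cannot be blocked by any observed set — no back-door set.
No mediator lies on a directed R→…→F path.
Neither criterion identifies P(F|do(R)) in this graph.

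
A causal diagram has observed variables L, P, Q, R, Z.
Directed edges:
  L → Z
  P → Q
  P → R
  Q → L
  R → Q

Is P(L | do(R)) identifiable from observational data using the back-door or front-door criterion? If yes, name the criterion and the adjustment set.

P(L|do(R)): backdoor, adjust for {P}.

desc(R)\{R}={L,Q,Z}; candidates ⊆ {P}.
size 0: {}; under {} R still reaches {L,P,Q,Z} ∋ L.
{P}: R⊥L given {P} in G with R→· removed — back-door holds.
P(L|do(R)) = Σ_{P} P(L|R,P)·P(P).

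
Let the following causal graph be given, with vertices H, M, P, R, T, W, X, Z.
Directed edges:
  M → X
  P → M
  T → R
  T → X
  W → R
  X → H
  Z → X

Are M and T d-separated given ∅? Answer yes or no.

Bayes-Ball from M | ∅ reaches {H,P,X}.
T ∉ reach(M|∅) ⇒ M ⊥ T | ∅.

Yes — M ⊥ T | ∅.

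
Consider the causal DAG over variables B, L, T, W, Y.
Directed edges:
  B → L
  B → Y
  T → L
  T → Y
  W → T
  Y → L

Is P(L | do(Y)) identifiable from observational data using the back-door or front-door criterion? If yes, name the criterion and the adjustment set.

P(L|do(Y)): backdoor, adjust for {B, T}.

desc(Y)\{Y}={L}; candidates ⊆ {B,T,W}.
size 0: {}; under {} Y still reaches {B,L,T,W} ∋ L.
size 1: {B}, {T}, {W}; under {B} Y still reaches {L,T,W} ∋ L.
{B,T}: Y⊥L given {B,T} in G with Y→· removed — back-door holds.
P(L|do(Y)) = Σ_{B,T} P(L|Y,B,T)·P(B,T).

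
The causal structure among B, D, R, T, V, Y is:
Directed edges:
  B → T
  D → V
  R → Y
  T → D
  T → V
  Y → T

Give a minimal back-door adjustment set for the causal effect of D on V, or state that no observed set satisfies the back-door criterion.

D→V: minimal back-door set {T}.

desc(D)\{D}={V}; candidates ⊆ {B,R,T,Y}.
size 0: {}; under {} D still reaches {B,R,T,V,Y} ∋ V.
{T}: D⊥V given {T} in G with D→· removed — back-door holds.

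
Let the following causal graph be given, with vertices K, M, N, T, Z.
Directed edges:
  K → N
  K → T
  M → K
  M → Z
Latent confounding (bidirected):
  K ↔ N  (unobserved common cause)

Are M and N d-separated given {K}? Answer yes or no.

No — M and N are d-connected given {K}.

Bayes-Ball from M | {K} reaches {N,Z}.
N ∈ reach(M|{K}) ⇒ M ⊥̸ N | {K}.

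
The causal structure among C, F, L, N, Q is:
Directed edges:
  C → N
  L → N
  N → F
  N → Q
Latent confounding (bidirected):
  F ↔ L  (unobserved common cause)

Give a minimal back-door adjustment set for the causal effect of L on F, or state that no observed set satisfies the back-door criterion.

L→F: no observed back-door set.

desc(L)\{L}={F,N,Q}; candidates ⊆ {C}.
L↔F: latent back-door arc(s) into L.
size 0: {}; under {} L still reaches {F} ∋ F.
size 1: {C}; under {C} L still reaches {F} ∋ F.
L↔F cannot be blocked by any observed set — no back-door set.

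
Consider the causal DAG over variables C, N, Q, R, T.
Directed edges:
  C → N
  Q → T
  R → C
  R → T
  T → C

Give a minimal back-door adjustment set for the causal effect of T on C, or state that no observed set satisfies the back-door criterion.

T→C: minimal back-door set {R}.

desc(T)\{T}={C,N}; candidates ⊆ {Q,R}.
size 0: {}; under {} T still reaches {C,N,Q,R} ∋ C.
{R}: T⊥C given {R} in G with T→· removed — back-door holds.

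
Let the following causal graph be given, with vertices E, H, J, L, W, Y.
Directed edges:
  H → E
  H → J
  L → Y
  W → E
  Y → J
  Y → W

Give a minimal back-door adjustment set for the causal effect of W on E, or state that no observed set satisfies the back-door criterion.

desc(W)\{W}={E}; candidates ⊆ {H,J,L,Y}.
∅: W⊥E given ∅ in G with W→· removed — back-door holds.

W→E: minimal back-door set ∅.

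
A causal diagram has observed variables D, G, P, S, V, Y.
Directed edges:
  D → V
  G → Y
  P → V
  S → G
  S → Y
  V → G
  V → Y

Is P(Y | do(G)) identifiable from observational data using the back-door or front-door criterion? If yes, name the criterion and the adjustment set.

desc(G)\{G}={Y}; candidates ⊆ {D,P,S,V}.
size 0: {}; under {} G still reaches {D,P,S,V,Y} ∋ Y.
size 1: {D}, {P}, {S} …(+1); under {D} G still reaches {P,S,V,Y} ∋ Y.
{S,V}: G⊥Y given {S,V} in G with G→· removed — back-door holds.
P(Y|do(G)) = Σ_{S,V} P(Y|G,S,V)·P(S,V).

P(Y|do(G)): backdoor, adjust for {S, V}.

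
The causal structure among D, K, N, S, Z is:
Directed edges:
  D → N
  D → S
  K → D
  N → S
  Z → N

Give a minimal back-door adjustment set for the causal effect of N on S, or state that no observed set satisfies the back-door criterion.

desc(N)\{N}={S}; candidates ⊆ {D,K,Z}.
size 0: {}; under {} N still reaches {D,K,S,Z} ∋ S.
{D}: N⊥S given {D} in G with N→· removed — back-door holds.

N→S: minimal back-door set {D}.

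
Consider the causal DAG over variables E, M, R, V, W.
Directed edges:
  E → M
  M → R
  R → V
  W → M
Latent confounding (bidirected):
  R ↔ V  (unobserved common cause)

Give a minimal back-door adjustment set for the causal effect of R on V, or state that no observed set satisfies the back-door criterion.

R→V: no observed back-door set.

desc(R)\{R}={V}; candidates ⊆ {E,M,W}.
R↔V: latent back-door arc(s) into R.
size 0: {}; under {} R still reaches {E,M,V,W} ∋ V.
size 1: {E}, {M}, {W}; under {E} R still reaches {M,V,W} ∋ V.
size 2: {E,M}, {E,W}, {M,W}; under {E,M} R still reaches {V} ∋ V.
R↔V cannot be blocked by any observed set — no back-door set.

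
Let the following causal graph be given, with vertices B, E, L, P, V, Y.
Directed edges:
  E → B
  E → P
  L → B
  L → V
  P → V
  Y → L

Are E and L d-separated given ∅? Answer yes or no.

Yes — E ⊥ L | ∅.

Bayes-Ball from E | ∅ reaches {B,P,V}.
L ∉ reach(E|∅) ⇒ E ⊥ L | ∅.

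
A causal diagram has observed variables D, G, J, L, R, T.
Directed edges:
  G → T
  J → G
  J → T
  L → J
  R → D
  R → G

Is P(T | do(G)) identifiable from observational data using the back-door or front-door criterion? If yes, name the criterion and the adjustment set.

desc(G)\{G}={T}; candidates ⊆ {D,J,L,R}.
size 0: {}; under {} G still reaches {D,J,L,R,T} ∋ T.
{J}: G⊥T given {J} in G with G→· removed — back-door holds.
P(T|do(G)) = Σ_{J} P(T|G,J)·P(J).

P(T|do(G)): backdoor, adjust for {J}.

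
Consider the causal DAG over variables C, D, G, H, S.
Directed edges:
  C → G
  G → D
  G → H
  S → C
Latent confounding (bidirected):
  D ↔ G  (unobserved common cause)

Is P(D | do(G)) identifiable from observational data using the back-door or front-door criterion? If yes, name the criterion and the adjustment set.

P(D|do(G)): not identifiable (no BD/FD set).

desc(G)\{G}={D,H}; candidates ⊆ {C,S}.
G↔D: latent back-door arc(s) into G.
size 0: {}; under {} G still reaches {C,D,S} ∋ D.
size 1: {C}, {S}; under {C} G still reaches {D} ∋ D.
size 2: {C,S}; under {C,S} G still reaches {D} ∋ D.
G↔D cannot be blocked by any observed set — no back-door set.
No mediator lies on a directed G→…→D path.
Neither criterion identifies P(D|do(G)) in this graph.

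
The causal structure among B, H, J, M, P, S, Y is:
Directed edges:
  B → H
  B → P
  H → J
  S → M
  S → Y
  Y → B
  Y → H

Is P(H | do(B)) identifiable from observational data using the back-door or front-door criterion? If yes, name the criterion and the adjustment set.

P(H|do(B)): backdoor, adjust for {Y}.

desc(B)\{B}={H,J,P}; candidates ⊆ {M,S,Y}.
size 0: {}; under {} B still reaches {H,J,M,S,Y} ∋ H.
{Y}: B⊥H given {Y} in G with B→· removed — back-door holds.
P(H|do(B)) = Σ_{Y} P(H|B,Y)·P(Y).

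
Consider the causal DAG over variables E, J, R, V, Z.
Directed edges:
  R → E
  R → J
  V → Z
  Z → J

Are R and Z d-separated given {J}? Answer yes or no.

Bayes-Ball from R | {J} reaches {E,V,Z}.
Z ∈ reach(R|{J}) ⇒ R ⊥̸ Z | {J}.

No — R and Z are d-connected given {J}.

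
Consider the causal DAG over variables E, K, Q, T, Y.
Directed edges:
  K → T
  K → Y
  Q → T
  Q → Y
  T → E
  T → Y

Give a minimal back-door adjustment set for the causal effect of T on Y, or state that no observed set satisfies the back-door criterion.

T→Y: minimal back-door set {K, Q}.

desc(T)\{T}={E,Y}; candidates ⊆ {K,Q}.
size 0: {}; under {} T still reaches {K,Q,Y} ∋ Y.
size 1: {K}, {Q}; under {K} T still reaches {Q,Y} ∋ Y.
{K,Q}: T⊥Y given {K,Q} in G with T→· removed — back-door holds.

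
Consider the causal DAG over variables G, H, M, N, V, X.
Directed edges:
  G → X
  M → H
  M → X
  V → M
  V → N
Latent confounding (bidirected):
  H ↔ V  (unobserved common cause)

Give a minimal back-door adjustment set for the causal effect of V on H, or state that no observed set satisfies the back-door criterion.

desc(V)\{V}={H,M,N,X}; candidates ⊆ {G}.
V↔H: latent back-door arc(s) into V.
size 0: {}; under {} V still reaches {H} ∋ H.
size 1: {G}; under {G} V still reaches {H} ∋ H.
V↔H cannot be blocked by any observed set — no back-door set.

V→H: no observed back-door set.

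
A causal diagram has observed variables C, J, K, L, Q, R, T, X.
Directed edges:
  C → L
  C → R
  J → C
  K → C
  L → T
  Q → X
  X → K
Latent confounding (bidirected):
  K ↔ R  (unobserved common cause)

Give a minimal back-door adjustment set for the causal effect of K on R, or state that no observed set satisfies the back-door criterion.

K→R: no observed back-door set.

desc(K)\{K}={C,L,R,T}; candidates ⊆ {J,Q,X}.
K↔R: latent back-door arc(s) into K.
size 0: {}; under {} K still reaches {Q,R,X} ∋ R.
size 1: {J}, {Q}, {X}; under {J} K still reaches {Q,R,X} ∋ R.
size 2: {J,Q}, {J,X}, {Q,X}; under {J,Q} K still reaches {R,X} ∋ R.
K↔R cannot be blocked by any observed set — no back-door set.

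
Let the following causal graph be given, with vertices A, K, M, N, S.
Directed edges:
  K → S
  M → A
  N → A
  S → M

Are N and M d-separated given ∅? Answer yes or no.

Bayes-Ball from N | ∅ reaches {A}.
M ∉ reach(N|∅) ⇒ N ⊥ M | ∅.

Yes — N ⊥ M | ∅.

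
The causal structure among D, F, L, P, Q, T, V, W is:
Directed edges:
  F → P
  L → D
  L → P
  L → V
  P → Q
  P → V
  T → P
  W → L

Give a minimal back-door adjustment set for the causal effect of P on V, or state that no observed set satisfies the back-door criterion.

P→V: minimal back-door set {L}.

desc(P)\{P}={Q,V}; candidates ⊆ {D,F,L,T,W}.
size 0: {}; under {} P still reaches {D,F,L,T,V,W} ∋ V.
{L}: P⊥V given {L} in G with P→· removed — back-door holds.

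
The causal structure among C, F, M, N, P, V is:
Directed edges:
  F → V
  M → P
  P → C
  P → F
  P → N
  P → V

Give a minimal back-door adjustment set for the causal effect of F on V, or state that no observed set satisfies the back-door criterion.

F→V: minimal back-door set {P}.

desc(F)\{F}={V}; candidates ⊆ {C,M,N,P}.
size 0: {}; under {} F still reaches {C,M,N,P,V} ∋ V.
{P}: F⊥V given {P} in G with F→· removed — back-door holds.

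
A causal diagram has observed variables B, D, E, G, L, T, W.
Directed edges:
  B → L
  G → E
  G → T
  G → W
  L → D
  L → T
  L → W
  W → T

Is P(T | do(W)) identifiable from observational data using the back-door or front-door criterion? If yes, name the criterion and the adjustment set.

P(T|do(W)): backdoor, adjust for {G, L}.

desc(W)\{W}={T}; candidates ⊆ {B,D,E,G,L}.
size 0: {}; under {} W still reaches {B,D,E,G,L,T} ∋ T.
size 1: {B}, {D}, {E} …(+2); under {B} W still reaches {D,E,G,L,T} ∋ T.
{G,L}: W⊥T given {G,L} in G with W→· removed — back-door holds.
P(T|do(W)) = Σ_{G,L} P(T|W,G,L)·P(G,L).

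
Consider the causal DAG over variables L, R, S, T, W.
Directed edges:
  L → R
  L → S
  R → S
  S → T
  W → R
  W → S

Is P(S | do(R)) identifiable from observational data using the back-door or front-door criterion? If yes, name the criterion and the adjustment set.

desc(R)\{R}={S,T}; candidates ⊆ {L,W}.
size 0: {}; under {} R still reaches {L,S,T,W} ∋ S.
size 1: {L}, {W}; under {L} R still reaches {S,T,W} ∋ S.
{L,W}: R⊥S given {L,W} in G with R→· removed — back-door holds.
P(S|do(R)) = Σ_{L,W} P(S|R,L,W)·P(L,W).

P(S|do(R)): backdoor, adjust for {L, W}.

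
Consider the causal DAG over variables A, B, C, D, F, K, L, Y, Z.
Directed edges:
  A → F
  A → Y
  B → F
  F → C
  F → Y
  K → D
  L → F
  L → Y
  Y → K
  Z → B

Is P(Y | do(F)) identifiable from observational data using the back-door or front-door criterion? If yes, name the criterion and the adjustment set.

P(Y|do(F)): backdoor, adjust for {A, L}.

desc(F)\{F}={C,D,K,Y}; candidates ⊆ {A,B,L,Z}.
size 0: {}; under {} F still reaches {A,B,D,K,L,Y,Z} ∋ Y.
size 1: {A}, {B}, {L} …(+1); under {A} F still reaches {B,D,K,L,Y,Z} ∋ Y.
{A,L}: F⊥Y given {A,L} in G with F→· removed — back-door holds.
P(Y|do(F)) = Σ_{A,L} P(Y|F,A,L)·P(A,L).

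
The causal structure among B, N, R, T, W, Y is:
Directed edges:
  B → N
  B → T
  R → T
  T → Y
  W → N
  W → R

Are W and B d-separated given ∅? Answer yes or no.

Yes — W ⊥ B | ∅.

Bayes-Ball from W | ∅ reaches {N,R,T,Y}.
B ∉ reach(W|∅) ⇒ W ⊥ B | ∅.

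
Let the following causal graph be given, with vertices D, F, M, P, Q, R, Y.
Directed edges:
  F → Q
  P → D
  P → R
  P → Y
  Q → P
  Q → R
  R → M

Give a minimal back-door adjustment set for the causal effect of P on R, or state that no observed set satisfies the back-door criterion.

P→R: minimal back-door set {Q}.

desc(P)\{P}={D,M,R,Y}; candidates ⊆ {F,Q}.
size 0: {}; under {} P still reaches {F,M,Q,R} ∋ R.
{Q}: P⊥R given {Q} in G with P→· removed — back-door holds.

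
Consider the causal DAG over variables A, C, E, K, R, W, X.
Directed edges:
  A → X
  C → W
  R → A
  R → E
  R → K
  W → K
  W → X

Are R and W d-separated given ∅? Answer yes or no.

Yes — R ⊥ W | ∅.

Bayes-Ball from R | ∅ reaches {A,E,K,X}.
W ∉ reach(R|∅) ⇒ R ⊥ W | ∅.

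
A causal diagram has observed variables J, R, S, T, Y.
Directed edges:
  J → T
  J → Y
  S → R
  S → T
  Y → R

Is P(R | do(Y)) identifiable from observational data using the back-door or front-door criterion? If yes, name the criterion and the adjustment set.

P(R|do(Y)): backdoor, adjust for ∅.

desc(Y)\{Y}={R}; candidates ⊆ {J,S,T}.
∅: Y⊥R given ∅ in G with Y→· removed — back-door holds.
P(R|do(Y)) = P(R|Y) — no adjustment needed.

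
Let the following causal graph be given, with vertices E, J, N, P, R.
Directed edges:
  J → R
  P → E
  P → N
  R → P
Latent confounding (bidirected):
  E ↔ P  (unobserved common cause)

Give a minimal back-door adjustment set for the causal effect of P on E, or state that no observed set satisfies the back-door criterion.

desc(P)\{P}={E,N}; candidates ⊆ {J,R}.
P↔E: latent back-door arc(s) into P.
size 0: {}; under {} P still reaches {E,J,R} ∋ E.
size 1: {J}, {R}; under {J} P still reaches {E,R} ∋ E.
size 2: {J,R}; under {J,R} P still reaches {E} ∋ E.
P↔E cannot be blocked by any observed set — no back-door set.

P→E: no observed back-door set.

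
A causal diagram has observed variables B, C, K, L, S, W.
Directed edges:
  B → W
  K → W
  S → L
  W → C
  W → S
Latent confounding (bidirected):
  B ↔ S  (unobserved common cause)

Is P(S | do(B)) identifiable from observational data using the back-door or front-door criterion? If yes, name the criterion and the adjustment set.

P(S|do(B)): frontdoor, adjust for {W}.

desc(B)\{B}={C,L,S,W}; candidates ⊆ {K}.
B↔S: latent back-door arc(s) into B.
size 0: {}; under {} B still reaches {L,S} ∋ S.
size 1: {K}; under {K} B still reaches {L,S} ∋ S.
B↔S cannot be blocked by any observed set — no back-door set.
{W}: (i) intercepts every directed B→S path; (ii) no back-door B→{W}; (iii) {B} blocks every back-door {W}→S. Front-door holds.
P(S|do(B)) = Σ_{W} P(W|B) Σ_{B'} P(S|W,B')P(B').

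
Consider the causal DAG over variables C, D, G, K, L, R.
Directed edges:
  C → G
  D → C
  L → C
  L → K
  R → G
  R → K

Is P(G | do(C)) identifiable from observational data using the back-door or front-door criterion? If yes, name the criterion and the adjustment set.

P(G|do(C)): backdoor, adjust for ∅.

desc(C)\{C}={G}; candidates ⊆ {D,K,L,R}.
∅: C⊥G given ∅ in G with C→· removed — back-door holds.
P(G|do(C)) = P(G|C) — no adjustment needed.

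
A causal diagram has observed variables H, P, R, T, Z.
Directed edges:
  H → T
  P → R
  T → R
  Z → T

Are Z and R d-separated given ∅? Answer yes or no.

Bayes-Ball from Z | ∅ reaches {R,T}.
R ∈ reach(Z|∅) ⇒ Z ⊥̸ R | ∅.

No — Z and R are d-connected given ∅.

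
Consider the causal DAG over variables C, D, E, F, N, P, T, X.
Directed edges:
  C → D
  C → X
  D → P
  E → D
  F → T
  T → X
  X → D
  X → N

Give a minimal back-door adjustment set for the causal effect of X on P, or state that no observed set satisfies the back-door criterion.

desc(X)\{X}={D,N,P}; candidates ⊆ {C,E,F,T}.
size 0: {}; under {} X still reaches {C,D,F,P,T} ∋ P.
{C}: X⊥P given {C} in G with X→· removed — back-door holds.

X→P: minimal back-door set {C}.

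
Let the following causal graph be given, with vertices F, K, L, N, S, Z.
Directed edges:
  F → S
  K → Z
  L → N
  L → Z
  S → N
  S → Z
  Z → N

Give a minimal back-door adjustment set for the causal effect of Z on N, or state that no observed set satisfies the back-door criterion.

Z→N: minimal back-door set {L, S}.

desc(Z)\{Z}={N}; candidates ⊆ {F,K,L,S}.
size 0: {}; under {} Z still reaches {F,K,L,N,S} ∋ N.
size 1: {F}, {K}, {L} …(+1); under {F} Z still reaches {K,L,N,S} ∋ N.
{L,S}: Z⊥N given {L,S} in G with Z→· removed — back-door holds.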